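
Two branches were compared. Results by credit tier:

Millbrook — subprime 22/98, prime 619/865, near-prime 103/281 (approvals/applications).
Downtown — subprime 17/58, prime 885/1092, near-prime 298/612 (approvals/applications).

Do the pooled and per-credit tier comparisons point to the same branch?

Yes

Subprime: Millbrook 22/98 = 22.4%, Downtown 17/58 = 29.3% → Downtown
Prime: Millbrook 619/865 = 71.6%, Downtown 885/1092 = 81.0% → Downtown
Near-prime: Millbrook 103/281 = 36.7%, Downtown 298/612 = 48.7% → Downtown
Overall: Millbrook 744/1244 = 59.8%, Downtown 1200/1762 = 68.1% → Downtown
Downtown wins overall and in every credit group — no reversal.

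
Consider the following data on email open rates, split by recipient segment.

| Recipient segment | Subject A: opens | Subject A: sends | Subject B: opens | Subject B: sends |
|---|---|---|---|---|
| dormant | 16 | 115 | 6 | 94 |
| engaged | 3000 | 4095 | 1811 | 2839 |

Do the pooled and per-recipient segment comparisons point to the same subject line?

Dormant: Subject A 16/115 = 13.9%, Subject B 6/94 = 6.4% → Subject A
Engaged: Subject A 3000/4095 = 73.3%, Subject B 1811/2839 = 63.8% → Subject A
Overall: Subject A 3016/4210 = 71.6%, Subject B 1817/2933 = 62.0% → Subject A
Subject A wins overall and in every recipient group — no reversal.

Yes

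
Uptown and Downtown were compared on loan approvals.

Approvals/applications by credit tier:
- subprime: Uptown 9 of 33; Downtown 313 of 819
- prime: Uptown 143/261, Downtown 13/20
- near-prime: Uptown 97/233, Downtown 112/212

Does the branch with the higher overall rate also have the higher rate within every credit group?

No

Subprime: Uptown 9/33 = 27.3%, Downtown 313/819 = 38.2% → Downtown
Prime: Uptown 143/261 = 54.8%, Downtown 13/20 = 65.0% → Downtown
Near-prime: Uptown 97/233 = 41.6%, Downtown 112/212 = 52.8% → Downtown
Overall: Uptown 249/527 = 47.2%, Downtown 438/1051 = 41.7% → Uptown
Downtown wins each credit group but Uptown wins overall — the comparison reverses. Downtown's applications skew toward subprime, which has a lower base rate.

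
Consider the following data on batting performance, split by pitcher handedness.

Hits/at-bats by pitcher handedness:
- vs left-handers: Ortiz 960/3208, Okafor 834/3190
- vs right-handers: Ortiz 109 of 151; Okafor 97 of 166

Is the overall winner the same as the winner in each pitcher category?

Yes

Vs left-handers: Ortiz 960/3208 = 29.9%, Okafor 834/3190 = 26.1% → Ortiz
Vs right-handers: Ortiz 109/151 = 72.2%, Okafor 97/166 = 58.4% → Ortiz
Overall: Ortiz 1069/3359 = 31.8%, Okafor 931/3356 = 27.7% → Ortiz
Ortiz wins overall and in every pitcher group — no reversal.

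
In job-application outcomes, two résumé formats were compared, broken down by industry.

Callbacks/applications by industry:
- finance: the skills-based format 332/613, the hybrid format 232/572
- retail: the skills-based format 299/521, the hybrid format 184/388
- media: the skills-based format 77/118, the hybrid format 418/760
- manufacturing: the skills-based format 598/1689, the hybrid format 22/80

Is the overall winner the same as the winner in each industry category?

No

Finance: the skills-based format 332/613 = 54.2%, the hybrid format 232/572 = 40.6% → the skills-based format
Retail: the skills-based format 299/521 = 57.4%, the hybrid format 184/388 = 47.4% → the skills-based format
Media: the skills-based format 77/118 = 65.3%, the hybrid format 418/760 = 55.0% → the skills-based format
Manufacturing: the skills-based format 598/1689 = 35.4%, the hybrid format 22/80 = 27.5% → the skills-based format
Overall: the skills-based format 1306/2941 = 44.4%, the hybrid format 856/1800 = 47.6% → the hybrid format
The skills-based format wins each industry group but the hybrid format wins overall — the comparison reverses. The skills-based format's applications skew toward manufacturing, which has a lower base rate.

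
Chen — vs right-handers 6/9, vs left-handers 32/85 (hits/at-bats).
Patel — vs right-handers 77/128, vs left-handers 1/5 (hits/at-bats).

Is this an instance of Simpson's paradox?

Vs right-handers: Chen 6/9 = 66.7%, Patel 77/128 = 60.2% → Chen
Vs left-handers: Chen 32/85 = 37.6%, Patel 1/5 = 20.0% → Chen
Overall: Chen 38/94 = 40.4%, Patel 78/133 = 58.6% → Patel
Chen wins each pitcher group but Patel wins overall — the comparison reverses. Chen's at-bats skew toward vs left-handers, which has a lower base rate.

Yes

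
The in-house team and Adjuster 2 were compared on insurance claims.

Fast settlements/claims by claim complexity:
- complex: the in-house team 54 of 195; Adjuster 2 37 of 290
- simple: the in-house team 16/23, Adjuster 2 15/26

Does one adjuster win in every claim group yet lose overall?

Complex: the in-house team 54/195 = 27.7%, Adjuster 2 37/290 = 12.8% → the in-house team
Simple: the in-house team 16/23 = 69.6%, Adjuster 2 15/26 = 57.7% → the in-house team
Overall: the in-house team 70/218 = 32.1%, Adjuster 2 52/316 = 16.5% → the in-house team
The in-house team wins overall and in every claim group — no reversal.

No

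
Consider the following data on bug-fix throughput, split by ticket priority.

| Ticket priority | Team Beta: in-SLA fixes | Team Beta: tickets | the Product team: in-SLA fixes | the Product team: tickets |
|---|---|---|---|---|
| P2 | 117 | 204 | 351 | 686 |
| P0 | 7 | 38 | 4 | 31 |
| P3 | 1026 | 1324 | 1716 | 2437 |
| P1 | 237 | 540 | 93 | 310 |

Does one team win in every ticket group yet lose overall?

No

P2: Team Beta 117/204 = 57.4%, the Product team 351/686 = 51.2% → Team Beta
P0: Team Beta 7/38 = 18.4%, the Product team 4/31 = 12.9% → Team Beta
P3: Team Beta 1026/1324 = 77.5%, the Product team 1716/2437 = 70.4% → Team Beta
P1: Team Beta 237/540 = 43.9%, the Product team 93/310 = 30.0% → Team Beta
Overall: Team Beta 1387/2106 = 65.9%, the Product team 2164/3464 = 62.5% → Team Beta
Team Beta wins overall and in every ticket group — no reversal.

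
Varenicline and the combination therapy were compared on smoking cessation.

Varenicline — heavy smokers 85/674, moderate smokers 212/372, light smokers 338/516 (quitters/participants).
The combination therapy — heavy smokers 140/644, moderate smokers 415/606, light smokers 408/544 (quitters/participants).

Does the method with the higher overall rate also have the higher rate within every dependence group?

Yes

Heavy smokers: varenicline 85/674 = 12.6%, the combination therapy 140/644 = 21.7% → the combination therapy
Moderate smokers: varenicline 212/372 = 57.0%, the combination therapy 415/606 = 68.5% → the combination therapy
Light smokers: varenicline 338/516 = 65.5%, the combination therapy 408/544 = 75.0% → the combination therapy
Overall: varenicline 635/1562 = 40.7%, the combination therapy 963/1794 = 53.7% → the combination therapy
The combination therapy wins overall and in every dependence group — no reversal.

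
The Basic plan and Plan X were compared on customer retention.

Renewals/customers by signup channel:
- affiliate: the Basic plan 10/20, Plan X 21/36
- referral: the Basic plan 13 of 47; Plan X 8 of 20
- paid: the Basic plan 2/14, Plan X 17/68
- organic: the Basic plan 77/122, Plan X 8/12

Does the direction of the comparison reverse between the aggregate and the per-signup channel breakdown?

Yes

Affiliate: the Basic plan 10/20 = 50.0%, Plan X 21/36 = 58.3% → Plan X
Referral: the Basic plan 13/47 = 27.7%, Plan X 8/20 = 40.0% → Plan X
Paid: the Basic plan 2/14 = 14.3%, Plan X 17/68 = 25.0% → Plan X
Organic: the Basic plan 77/122 = 63.1%, Plan X 8/12 = 66.7% → Plan X
Overall: the Basic plan 102/203 = 50.2%, Plan X 54/136 = 39.7% → the Basic plan
Plan X wins each signup group but the Basic plan wins overall — the comparison reverses. Plan X's customers skew toward paid, which has a lower base rate.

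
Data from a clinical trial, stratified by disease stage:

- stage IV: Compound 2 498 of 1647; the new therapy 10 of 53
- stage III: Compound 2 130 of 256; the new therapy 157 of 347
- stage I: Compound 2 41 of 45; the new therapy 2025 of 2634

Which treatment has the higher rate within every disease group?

Compound 2

Stage IV: Compound 2 498/1647 = 30.2%, the new therapy 10/53 = 18.9% → Compound 2
Stage III: Compound 2 130/256 = 50.8%, the new therapy 157/347 = 45.2% → Compound 2
Stage I: Compound 2 41/45 = 91.1%, the new therapy 2025/2634 = 76.9% → Compound 2
Compound 2 has the higher rate in all 3 groups.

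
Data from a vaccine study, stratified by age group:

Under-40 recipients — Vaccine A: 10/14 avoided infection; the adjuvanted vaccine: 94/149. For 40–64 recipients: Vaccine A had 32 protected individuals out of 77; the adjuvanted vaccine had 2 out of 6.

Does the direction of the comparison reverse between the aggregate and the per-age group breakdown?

Yes

Under-40: Vaccine A 10/14 = 71.4%, the adjuvanted vaccine 94/149 = 63.1% → Vaccine A
40–64: Vaccine A 32/77 = 41.6%, the adjuvanted vaccine 2/6 = 33.3% → Vaccine A
Overall: Vaccine A 42/91 = 46.2%, the adjuvanted vaccine 96/155 = 61.9% → the adjuvanted vaccine
Vaccine A wins each age group but the adjuvanted vaccine wins overall — the comparison reverses. Vaccine A's recipients skew toward 40–64, which has a lower base rate.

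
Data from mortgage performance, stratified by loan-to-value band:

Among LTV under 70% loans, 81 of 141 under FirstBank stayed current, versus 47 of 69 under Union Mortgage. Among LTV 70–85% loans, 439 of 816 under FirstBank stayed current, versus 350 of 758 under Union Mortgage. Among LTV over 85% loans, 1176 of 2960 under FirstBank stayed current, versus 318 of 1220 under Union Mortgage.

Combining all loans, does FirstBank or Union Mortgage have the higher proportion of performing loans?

LTV under 70%: FirstBank 81/141 = 57.4%, Union Mortgage 47/69 = 68.1% → Union Mortgage
LTV 70–85%: FirstBank 439/816 = 53.8%, Union Mortgage 350/758 = 46.2% → FirstBank
LTV over 85%: FirstBank 1176/2960 = 39.7%, Union Mortgage 318/1220 = 26.1% → FirstBank
Overall: FirstBank 1696/3917 = 43.3%, Union Mortgage 715/2047 = 34.9% → FirstBank
(Neither sweeps every loan-to-value group, but FirstBank has the higher pooled rate.)

FirstBank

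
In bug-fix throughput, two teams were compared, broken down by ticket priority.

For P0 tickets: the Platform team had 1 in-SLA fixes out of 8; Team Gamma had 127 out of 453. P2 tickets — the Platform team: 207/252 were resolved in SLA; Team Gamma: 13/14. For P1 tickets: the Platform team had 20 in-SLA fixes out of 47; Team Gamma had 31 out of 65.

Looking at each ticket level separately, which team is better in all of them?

Team Gamma

P0: the Platform team 1/8 = 12.5%, Team Gamma 127/453 = 28.0% → Team Gamma
P2: the Platform team 207/252 = 82.1%, Team Gamma 13/14 = 92.9% → Team Gamma
P1: the Platform team 20/47 = 42.6%, Team Gamma 31/65 = 47.7% → Team Gamma
Team Gamma has the higher rate in all 3 groups.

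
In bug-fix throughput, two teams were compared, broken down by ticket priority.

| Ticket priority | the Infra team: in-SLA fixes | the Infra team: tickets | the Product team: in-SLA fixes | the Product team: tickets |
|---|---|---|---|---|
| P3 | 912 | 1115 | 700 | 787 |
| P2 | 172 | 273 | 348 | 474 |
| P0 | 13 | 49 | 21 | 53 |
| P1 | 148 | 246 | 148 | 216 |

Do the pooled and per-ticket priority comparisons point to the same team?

Yes

P3: the Infra team 912/1115 = 81.8%, the Product team 700/787 = 88.9% → the Product team
P2: the Infra team 172/273 = 63.0%, the Product team 348/474 = 73.4% → the Product team
P0: the Infra team 13/49 = 26.5%, the Product team 21/53 = 39.6% → the Product team
P1: the Infra team 148/246 = 60.2%, the Product team 148/216 = 68.5% → the Product team
Overall: the Infra team 1245/1683 = 74.0%, the Product team 1217/1530 = 79.5% → the Product team
The Product team wins overall and in every ticket group — no reversal.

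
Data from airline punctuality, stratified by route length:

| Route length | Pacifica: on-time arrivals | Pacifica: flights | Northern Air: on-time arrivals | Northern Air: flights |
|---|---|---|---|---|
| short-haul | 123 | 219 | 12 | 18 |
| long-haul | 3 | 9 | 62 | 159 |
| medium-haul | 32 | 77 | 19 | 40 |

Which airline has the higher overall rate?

Short-haul: Pacifica 123/219 = 56.2%, Northern Air 12/18 = 66.7% → Northern Air
Long-haul: Pacifica 3/9 = 33.3%, Northern Air 62/159 = 39.0% → Northern Air
Medium-haul: Pacifica 32/77 = 41.6%, Northern Air 19/40 = 47.5% → Northern Air
Overall: Pacifica 158/305 = 51.8%, Northern Air 93/217 = 42.9% → Pacifica
(Northern Air wins every route group but Pacifica wins overall — Northern Air's flights skew toward the low-rate long-haul group.)

Pacifica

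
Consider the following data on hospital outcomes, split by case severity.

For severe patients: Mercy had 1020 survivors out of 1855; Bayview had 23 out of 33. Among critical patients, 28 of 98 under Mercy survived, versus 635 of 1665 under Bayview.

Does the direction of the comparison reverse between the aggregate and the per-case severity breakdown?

Yes

Severe: Mercy 1020/1855 = 55.0%, Bayview 23/33 = 69.7% → Bayview
Critical: Mercy 28/98 = 28.6%, Bayview 635/1665 = 38.1% → Bayview
Overall: Mercy 1048/1953 = 53.7%, Bayview 658/1698 = 38.8% → Mercy
Bayview wins each case group but Mercy wins overall — the comparison reverses. Bayview's patients skew toward critical, which has a lower base rate.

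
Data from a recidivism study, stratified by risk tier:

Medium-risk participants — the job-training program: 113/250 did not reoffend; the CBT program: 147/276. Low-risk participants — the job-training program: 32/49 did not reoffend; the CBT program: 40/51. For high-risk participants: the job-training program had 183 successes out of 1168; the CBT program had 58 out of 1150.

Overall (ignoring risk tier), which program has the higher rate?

Medium-risk: the job-training program 113/250 = 45.2%, the CBT program 147/276 = 53.3% → the CBT program
Low-risk: the job-training program 32/49 = 65.3%, the CBT program 40/51 = 78.4% → the CBT program
High-risk: the job-training program 183/1168 = 15.7%, the CBT program 58/1150 = 5.0% → the job-training program
Overall: the job-training program 328/1467 = 22.4%, the CBT program 245/1477 = 16.6% → the job-training program
(Neither sweeps every risk group, but the job-training program has the higher pooled rate.)

the job-training program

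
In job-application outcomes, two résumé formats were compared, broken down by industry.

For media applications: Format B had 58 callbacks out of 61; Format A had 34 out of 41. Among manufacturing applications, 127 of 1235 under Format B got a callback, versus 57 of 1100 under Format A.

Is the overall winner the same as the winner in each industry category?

Yes

Media: Format B 58/61 = 95.1%, Format A 34/41 = 82.9% → Format B
Manufacturing: Format B 127/1235 = 10.3%, Format A 57/1100 = 5.2% → Format B
Overall: Format B 185/1296 = 14.3%, Format A 91/1141 = 8.0% → Format B
Format B wins overall and in every industry group — no reversal.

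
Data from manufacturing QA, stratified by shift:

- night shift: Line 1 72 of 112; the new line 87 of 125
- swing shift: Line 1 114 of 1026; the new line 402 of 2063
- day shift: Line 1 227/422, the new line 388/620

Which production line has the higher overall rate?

the new line

Night shift: Line 1 72/112 = 64.3%, the new line 87/125 = 69.6% → the new line
Swing shift: Line 1 114/1026 = 11.1%, the new line 402/2063 = 19.5% → the new line
Day shift: Line 1 227/422 = 53.8%, the new line 388/620 = 62.6% → the new line
Overall: Line 1 413/1560 = 26.5%, the new line 877/2808 = 31.2% → the new line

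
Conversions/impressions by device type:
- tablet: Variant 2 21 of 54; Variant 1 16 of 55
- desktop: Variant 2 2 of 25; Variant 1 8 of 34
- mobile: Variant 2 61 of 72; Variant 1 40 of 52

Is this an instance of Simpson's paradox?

Tablet: Variant 2 21/54 = 38.9%, Variant 1 16/55 = 29.1% → Variant 2
Desktop: Variant 2 2/25 = 8.0%, Variant 1 8/34 = 23.5% → Variant 1
Mobile: Variant 2 61/72 = 84.7%, Variant 1 40/52 = 76.9% → Variant 2
Overall: Variant 2 84/151 = 55.6%, Variant 1 64/141 = 45.4% → Variant 2
Neither sweeps: Variant 2 wins 2 of 3 groups, Variant 1 wins 1. Variant 2 wins overall but not every group — no Simpson reversal.

No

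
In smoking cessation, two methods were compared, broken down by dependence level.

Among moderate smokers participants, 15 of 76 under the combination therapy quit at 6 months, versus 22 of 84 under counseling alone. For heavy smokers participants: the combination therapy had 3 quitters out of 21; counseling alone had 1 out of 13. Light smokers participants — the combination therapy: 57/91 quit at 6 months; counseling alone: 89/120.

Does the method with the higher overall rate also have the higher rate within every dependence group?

No

Moderate smokers: the combination therapy 15/76 = 19.7%, counseling alone 22/84 = 26.2% → counseling alone
Heavy smokers: the combination therapy 3/21 = 14.3%, counseling alone 1/13 = 7.7% → the combination therapy
Light smokers: the combination therapy 57/91 = 62.6%, counseling alone 89/120 = 74.2% → counseling alone
Overall: the combination therapy 75/188 = 39.9%, counseling alone 112/217 = 51.6% → counseling alone
Neither sweeps: the combination therapy wins 1 of 3 groups, counseling alone wins 2. Counseling alone wins overall but not every group — no Simpson reversal.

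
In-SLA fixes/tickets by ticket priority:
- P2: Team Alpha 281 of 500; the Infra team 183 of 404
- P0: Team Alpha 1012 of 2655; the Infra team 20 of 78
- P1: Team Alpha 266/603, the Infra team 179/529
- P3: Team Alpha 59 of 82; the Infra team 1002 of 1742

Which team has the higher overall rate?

the Infra team

P2: Team Alpha 281/500 = 56.2%, the Infra team 183/404 = 45.3% → Team Alpha
P0: Team Alpha 1012/2655 = 38.1%, the Infra team 20/78 = 25.6% → Team Alpha
P1: Team Alpha 266/603 = 44.1%, the Infra team 179/529 = 33.8% → Team Alpha
P3: Team Alpha 59/82 = 72.0%, the Infra team 1002/1742 = 57.5% → Team Alpha
Overall: Team Alpha 1618/3840 = 42.1%, the Infra team 1384/2753 = 50.3% → the Infra team
(Team Alpha wins every ticket group but the Infra team wins overall — Team Alpha's tickets skew toward the low-rate P0 group.)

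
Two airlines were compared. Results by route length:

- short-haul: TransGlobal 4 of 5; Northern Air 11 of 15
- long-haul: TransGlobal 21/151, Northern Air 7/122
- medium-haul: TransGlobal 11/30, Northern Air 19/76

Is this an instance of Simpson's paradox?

No

Short-haul: TransGlobal 4/5 = 80.0%, Northern Air 11/15 = 73.3% → TransGlobal
Long-haul: TransGlobal 21/151 = 13.9%, Northern Air 7/122 = 5.7% → TransGlobal
Medium-haul: TransGlobal 11/30 = 36.7%, Northern Air 19/76 = 25.0% → TransGlobal
Overall: TransGlobal 36/186 = 19.4%, Northern Air 37/213 = 17.4% → TransGlobal
TransGlobal wins overall and in every route group — no reversal.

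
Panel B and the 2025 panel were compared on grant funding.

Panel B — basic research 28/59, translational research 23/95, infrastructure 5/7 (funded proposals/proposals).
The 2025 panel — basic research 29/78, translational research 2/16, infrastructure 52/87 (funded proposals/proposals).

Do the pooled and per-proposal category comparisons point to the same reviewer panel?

No

Basic research: Panel B 28/59 = 47.5%, the 2025 panel 29/78 = 37.2% → Panel B
Translational research: Panel B 23/95 = 24.2%, the 2025 panel 2/16 = 12.5% → Panel B
Infrastructure: Panel B 5/7 = 71.4%, the 2025 panel 52/87 = 59.8% → Panel B
Overall: Panel B 56/161 = 34.8%, the 2025 panel 83/181 = 45.9% → the 2025 panel
Panel B wins each proposal group but the 2025 panel wins overall — the comparison reverses. Panel B's proposals skew toward translational research, which has a lower base rate.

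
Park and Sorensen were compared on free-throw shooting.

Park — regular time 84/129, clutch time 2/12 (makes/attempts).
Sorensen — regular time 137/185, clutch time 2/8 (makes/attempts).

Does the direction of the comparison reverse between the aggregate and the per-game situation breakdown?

No

Regular time: Park 84/129 = 65.1%, Sorensen 137/185 = 74.1% → Sorensen
Clutch time: Park 2/12 = 16.7%, Sorensen 2/8 = 25.0% → Sorensen
Overall: Park 86/141 = 61.0%, Sorensen 139/193 = 72.0% → Sorensen
Sorensen wins overall and in every game group — no reversal.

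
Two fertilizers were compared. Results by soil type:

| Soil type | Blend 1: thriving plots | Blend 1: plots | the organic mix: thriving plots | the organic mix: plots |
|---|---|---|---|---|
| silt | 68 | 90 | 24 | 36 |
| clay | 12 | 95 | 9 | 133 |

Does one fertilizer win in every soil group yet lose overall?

No

Silt: Blend 1 68/90 = 75.6%, the organic mix 24/36 = 66.7% → Blend 1
Clay: Blend 1 12/95 = 12.6%, the organic mix 9/133 = 6.8% → Blend 1
Overall: Blend 1 80/185 = 43.2%, the organic mix 33/169 = 19.5% → Blend 1
Blend 1 wins overall and in every soil group — no reversal.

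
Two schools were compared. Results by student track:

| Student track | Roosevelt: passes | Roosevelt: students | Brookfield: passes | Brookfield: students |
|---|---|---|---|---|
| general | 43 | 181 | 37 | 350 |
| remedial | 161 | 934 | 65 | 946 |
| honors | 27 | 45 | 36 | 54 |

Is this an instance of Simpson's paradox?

No

General: Roosevelt 43/181 = 23.8%, Brookfield 37/350 = 10.6% → Roosevelt
Remedial: Roosevelt 161/934 = 17.2%, Brookfield 65/946 = 6.9% → Roosevelt
Honors: Roosevelt 27/45 = 60.0%, Brookfield 36/54 = 66.7% → Brookfield
Overall: Roosevelt 231/1160 = 19.9%, Brookfield 138/1350 = 10.2% → Roosevelt
Neither sweeps: Roosevelt wins 2 of 3 groups, Brookfield wins 1. Roosevelt wins overall but not every group — no Simpson reversal.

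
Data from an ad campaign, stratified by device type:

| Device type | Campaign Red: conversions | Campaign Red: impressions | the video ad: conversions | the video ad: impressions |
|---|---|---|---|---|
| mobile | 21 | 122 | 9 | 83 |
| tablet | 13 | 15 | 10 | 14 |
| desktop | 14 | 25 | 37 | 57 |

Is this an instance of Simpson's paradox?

Mobile: Campaign Red 21/122 = 17.2%, the video ad 9/83 = 10.8% → Campaign Red
Tablet: Campaign Red 13/15 = 86.7%, the video ad 10/14 = 71.4% → Campaign Red
Desktop: Campaign Red 14/25 = 56.0%, the video ad 37/57 = 64.9% → the video ad
Overall: Campaign Red 48/162 = 29.6%, the video ad 56/154 = 36.4% → the video ad
Neither sweeps: Campaign Red wins 2 of 3 groups, the video ad wins 1. The video ad wins overall but not every group — no Simpson reversal.

No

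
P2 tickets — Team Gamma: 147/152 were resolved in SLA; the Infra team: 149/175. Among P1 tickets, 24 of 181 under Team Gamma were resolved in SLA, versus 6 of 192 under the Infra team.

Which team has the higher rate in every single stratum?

Team Gamma

P2: Team Gamma 147/152 = 96.7%, the Infra team 149/175 = 85.1% → Team Gamma
P1: Team Gamma 24/181 = 13.3%, the Infra team 6/192 = 3.1% → Team Gamma
Team Gamma has the higher rate in both groups.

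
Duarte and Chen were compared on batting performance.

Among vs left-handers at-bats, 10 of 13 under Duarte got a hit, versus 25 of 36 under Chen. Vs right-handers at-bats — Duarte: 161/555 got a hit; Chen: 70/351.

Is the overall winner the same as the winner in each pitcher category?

Vs left-handers: Duarte 10/13 = 76.9%, Chen 25/36 = 69.4% → Duarte
Vs right-handers: Duarte 161/555 = 29.0%, Chen 70/351 = 19.9% → Duarte
Overall: Duarte 171/568 = 30.1%, Chen 95/387 = 24.5% → Duarte
Duarte wins overall and in every pitcher group — no reversal.

Yes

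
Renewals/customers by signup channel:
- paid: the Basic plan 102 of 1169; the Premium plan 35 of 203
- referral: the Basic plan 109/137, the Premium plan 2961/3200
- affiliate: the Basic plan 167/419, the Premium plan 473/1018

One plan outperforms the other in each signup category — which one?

the Premium plan

Paid: the Basic plan 102/1169 = 8.7%, the Premium plan 35/203 = 17.2% → the Premium plan
Referral: the Basic plan 109/137 = 79.6%, the Premium plan 2961/3200 = 92.5% → the Premium plan
Affiliate: the Basic plan 167/419 = 39.9%, the Premium plan 473/1018 = 46.5% → the Premium plan
The Premium plan has the higher rate in all 3 groups.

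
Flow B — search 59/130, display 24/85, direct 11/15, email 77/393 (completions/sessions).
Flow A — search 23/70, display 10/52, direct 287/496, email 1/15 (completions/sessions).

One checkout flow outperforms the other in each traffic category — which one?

Flow B

Search: Flow B 59/130 = 45.4%, Flow A 23/70 = 32.9% → Flow B
Display: Flow B 24/85 = 28.2%, Flow A 10/52 = 19.2% → Flow B
Direct: Flow B 11/15 = 73.3%, Flow A 287/496 = 57.9% → Flow B
Email: Flow B 77/393 = 19.6%, Flow A 1/15 = 6.7% → Flow B
Flow B has the higher rate in all 4 groups.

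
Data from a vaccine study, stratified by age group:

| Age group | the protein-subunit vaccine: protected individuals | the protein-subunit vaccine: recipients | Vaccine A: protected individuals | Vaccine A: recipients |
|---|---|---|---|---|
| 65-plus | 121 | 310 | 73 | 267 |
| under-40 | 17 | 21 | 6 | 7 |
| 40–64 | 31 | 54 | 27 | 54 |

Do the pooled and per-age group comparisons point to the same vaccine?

No

65-plus: the protein-subunit vaccine 121/310 = 39.0%, Vaccine A 73/267 = 27.3% → the protein-subunit vaccine
Under-40: the protein-subunit vaccine 17/21 = 81.0%, Vaccine A 6/7 = 85.7% → Vaccine A
40–64: the protein-subunit vaccine 31/54 = 57.4%, Vaccine A 27/54 = 50.0% → the protein-subunit vaccine
Overall: the protein-subunit vaccine 169/385 = 43.9%, Vaccine A 106/328 = 32.3% → the protein-subunit vaccine
Neither sweeps: the protein-subunit vaccine wins 2 of 3 groups, Vaccine A wins 1. The protein-subunit vaccine wins overall but not every group — no Simpson reversal.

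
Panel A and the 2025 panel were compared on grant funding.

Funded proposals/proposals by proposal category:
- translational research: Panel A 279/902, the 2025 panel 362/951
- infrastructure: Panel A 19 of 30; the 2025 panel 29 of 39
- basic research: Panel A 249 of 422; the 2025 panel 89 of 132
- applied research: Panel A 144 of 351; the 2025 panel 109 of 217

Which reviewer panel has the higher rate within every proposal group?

Translational research: Panel A 279/902 = 30.9%, the 2025 panel 362/951 = 38.1% → the 2025 panel
Infrastructure: Panel A 19/30 = 63.3%, the 2025 panel 29/39 = 74.4% → the 2025 panel
Basic research: Panel A 249/422 = 59.0%, the 2025 panel 89/132 = 67.4% → the 2025 panel
Applied research: Panel A 144/351 = 41.0%, the 2025 panel 109/217 = 50.2% → the 2025 panel
The 2025 panel has the higher rate in all 4 groups.

the 2025 panel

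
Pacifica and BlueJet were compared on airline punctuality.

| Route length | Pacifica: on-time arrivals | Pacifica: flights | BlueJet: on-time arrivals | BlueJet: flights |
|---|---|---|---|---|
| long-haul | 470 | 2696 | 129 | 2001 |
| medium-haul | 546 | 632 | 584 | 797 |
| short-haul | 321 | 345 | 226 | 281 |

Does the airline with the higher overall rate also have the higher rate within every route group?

Yes

Long-haul: Pacifica 470/2696 = 17.4%, BlueJet 129/2001 = 6.4% → Pacifica
Medium-haul: Pacifica 546/632 = 86.4%, BlueJet 584/797 = 73.3% → Pacifica
Short-haul: Pacifica 321/345 = 93.0%, BlueJet 226/281 = 80.4% → Pacifica
Overall: Pacifica 1337/3673 = 36.4%, BlueJet 939/3079 = 30.5% → Pacifica
Pacifica wins overall and in every route group — no reversal.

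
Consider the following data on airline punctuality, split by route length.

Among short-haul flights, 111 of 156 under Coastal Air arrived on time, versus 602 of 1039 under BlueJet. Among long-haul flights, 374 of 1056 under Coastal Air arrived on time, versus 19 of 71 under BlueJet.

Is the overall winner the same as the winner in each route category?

Short-haul: Coastal Air 111/156 = 71.2%, BlueJet 602/1039 = 57.9% → Coastal Air
Long-haul: Coastal Air 374/1056 = 35.4%, BlueJet 19/71 = 26.8% → Coastal Air
Overall: Coastal Air 485/1212 = 40.0%, BlueJet 621/1110 = 55.9% → BlueJet
Coastal Air wins each route group but BlueJet wins overall — the comparison reverses. Coastal Air's flights skew toward long-haul, which has a lower base rate.

No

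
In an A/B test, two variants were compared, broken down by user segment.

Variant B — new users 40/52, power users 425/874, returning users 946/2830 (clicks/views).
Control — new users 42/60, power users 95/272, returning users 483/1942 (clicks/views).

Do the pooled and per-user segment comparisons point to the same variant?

New users: Variant B 40/52 = 76.9%, Control 42/60 = 70.0% → Variant B
Power users: Variant B 425/874 = 48.6%, Control 95/272 = 34.9% → Variant B
Returning users: Variant B 946/2830 = 33.4%, Control 483/1942 = 24.9% → Variant B
Overall: Variant B 1411/3756 = 37.6%, Control 620/2274 = 27.3% → Variant B
Variant B wins overall and in every user group — no reversal.

Yes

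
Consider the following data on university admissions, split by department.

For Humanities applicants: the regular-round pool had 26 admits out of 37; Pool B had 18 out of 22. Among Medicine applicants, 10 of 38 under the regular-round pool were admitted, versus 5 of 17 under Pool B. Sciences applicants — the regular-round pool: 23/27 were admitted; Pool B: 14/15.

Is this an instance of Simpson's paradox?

No

Humanities: the regular-round pool 26/37 = 70.3%, Pool B 18/22 = 81.8% → Pool B
Medicine: the regular-round pool 10/38 = 26.3%, Pool B 5/17 = 29.4% → Pool B
Sciences: the regular-round pool 23/27 = 85.2%, Pool B 14/15 = 93.3% → Pool B
Overall: the regular-round pool 59/102 = 57.8%, Pool B 37/54 = 68.5% → Pool B
Pool B wins overall and in every department group — no reversal.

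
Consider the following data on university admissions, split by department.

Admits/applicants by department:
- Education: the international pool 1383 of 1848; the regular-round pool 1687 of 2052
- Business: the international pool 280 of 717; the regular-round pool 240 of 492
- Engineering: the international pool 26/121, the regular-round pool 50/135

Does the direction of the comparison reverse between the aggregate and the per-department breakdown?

No

Education: the international pool 1383/1848 = 74.8%, the regular-round pool 1687/2052 = 82.2% → the regular-round pool
Business: the international pool 280/717 = 39.1%, the regular-round pool 240/492 = 48.8% → the regular-round pool
Engineering: the international pool 26/121 = 21.5%, the regular-round pool 50/135 = 37.0% → the regular-round pool
Overall: the international pool 1689/2686 = 62.9%, the regular-round pool 1977/2679 = 73.8% → the regular-round pool
The regular-round pool wins overall and in every department group — no reversal.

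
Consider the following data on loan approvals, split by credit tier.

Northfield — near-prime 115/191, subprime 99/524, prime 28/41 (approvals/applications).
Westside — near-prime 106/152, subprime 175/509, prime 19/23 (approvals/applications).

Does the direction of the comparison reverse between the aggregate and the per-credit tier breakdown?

Near-prime: Northfield 115/191 = 60.2%, Westside 106/152 = 69.7% → Westside
Subprime: Northfield 99/524 = 18.9%, Westside 175/509 = 34.4% → Westside
Prime: Northfield 28/41 = 68.3%, Westside 19/23 = 82.6% → Westside
Overall: Northfield 242/756 = 32.0%, Westside 300/684 = 43.9% → Westside
Westside wins overall and in every credit group — no reversal.

No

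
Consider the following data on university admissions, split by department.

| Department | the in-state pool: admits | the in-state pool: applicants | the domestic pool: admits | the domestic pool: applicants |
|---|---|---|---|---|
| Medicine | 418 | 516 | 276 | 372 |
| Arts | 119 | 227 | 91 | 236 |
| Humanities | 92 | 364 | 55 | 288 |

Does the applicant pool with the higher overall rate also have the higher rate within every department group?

Yes

Medicine: the in-state pool 418/516 = 81.0%, the domestic pool 276/372 = 74.2% → the in-state pool
Arts: the in-state pool 119/227 = 52.4%, the domestic pool 91/236 = 38.6% → the in-state pool
Humanities: the in-state pool 92/364 = 25.3%, the domestic pool 55/288 = 19.1% → the in-state pool
Overall: the in-state pool 629/1107 = 56.8%, the domestic pool 422/896 = 47.1% → the in-state pool
The in-state pool wins overall and in every department group — no reversal.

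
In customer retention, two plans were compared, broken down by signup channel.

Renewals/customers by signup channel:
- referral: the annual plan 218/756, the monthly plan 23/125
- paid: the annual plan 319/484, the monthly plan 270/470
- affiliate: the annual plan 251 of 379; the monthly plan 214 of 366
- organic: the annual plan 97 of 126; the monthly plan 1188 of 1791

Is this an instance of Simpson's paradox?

Referral: the annual plan 218/756 = 28.8%, the monthly plan 23/125 = 18.4% → the annual plan
Paid: the annual plan 319/484 = 65.9%, the monthly plan 270/470 = 57.4% → the annual plan
Affiliate: the annual plan 251/379 = 66.2%, the monthly plan 214/366 = 58.5% → the annual plan
Organic: the annual plan 97/126 = 77.0%, the monthly plan 1188/1791 = 66.3% → the annual plan
Overall: the annual plan 885/1745 = 50.7%, the monthly plan 1695/2752 = 61.6% → the monthly plan
The annual plan wins each signup group but the monthly plan wins overall — the comparison reverses. The annual plan's customers skew toward referral, which has a lower base rate.

Yes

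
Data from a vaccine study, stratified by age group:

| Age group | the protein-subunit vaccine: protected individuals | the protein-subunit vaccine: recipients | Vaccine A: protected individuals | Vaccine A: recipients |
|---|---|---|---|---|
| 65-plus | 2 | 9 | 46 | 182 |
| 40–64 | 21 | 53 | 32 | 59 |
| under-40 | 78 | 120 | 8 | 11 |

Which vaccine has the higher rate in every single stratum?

Vaccine A

65-plus: the protein-subunit vaccine 2/9 = 22.2%, Vaccine A 46/182 = 25.3% → Vaccine A
40–64: the protein-subunit vaccine 21/53 = 39.6%, Vaccine A 32/59 = 54.2% → Vaccine A
Under-40: the protein-subunit vaccine 78/120 = 65.0%, Vaccine A 8/11 = 72.7% → Vaccine A
Vaccine A has the higher rate in all 3 groups.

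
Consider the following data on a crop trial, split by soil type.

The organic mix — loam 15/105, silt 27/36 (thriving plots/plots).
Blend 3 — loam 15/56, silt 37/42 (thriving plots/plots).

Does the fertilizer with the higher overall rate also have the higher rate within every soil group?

Yes

Loam: the organic mix 15/105 = 14.3%, Blend 3 15/56 = 26.8% → Blend 3
Silt: the organic mix 27/36 = 75.0%, Blend 3 37/42 = 88.1% → Blend 3
Overall: the organic mix 42/141 = 29.8%, Blend 3 52/98 = 53.1% → Blend 3
Blend 3 wins overall and in every soil group — no reversal.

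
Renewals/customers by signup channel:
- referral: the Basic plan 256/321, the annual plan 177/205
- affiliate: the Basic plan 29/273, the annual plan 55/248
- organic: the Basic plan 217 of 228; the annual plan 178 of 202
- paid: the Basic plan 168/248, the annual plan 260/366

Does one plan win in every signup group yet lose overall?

No

Referral: the Basic plan 256/321 = 79.8%, the annual plan 177/205 = 86.3% → the annual plan
Affiliate: the Basic plan 29/273 = 10.6%, the annual plan 55/248 = 22.2% → the annual plan
Organic: the Basic plan 217/228 = 95.2%, the annual plan 178/202 = 88.1% → the Basic plan
Paid: the Basic plan 168/248 = 67.7%, the annual plan 260/366 = 71.0% → the annual plan
Overall: the Basic plan 670/1070 = 62.6%, the annual plan 670/1021 = 65.6% → the annual plan
Neither sweeps: the Basic plan wins 1 of 4 groups, the annual plan wins 3. The annual plan wins overall but not every group — no Simpson reversal.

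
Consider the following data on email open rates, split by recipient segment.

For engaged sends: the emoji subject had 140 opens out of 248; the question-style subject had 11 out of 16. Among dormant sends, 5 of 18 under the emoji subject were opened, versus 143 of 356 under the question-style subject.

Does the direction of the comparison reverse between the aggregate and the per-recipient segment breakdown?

Engaged: the emoji subject 140/248 = 56.5%, the question-style subject 11/16 = 68.8% → the question-style subject
Dormant: the emoji subject 5/18 = 27.8%, the question-style subject 143/356 = 40.2% → the question-style subject
Overall: the emoji subject 145/266 = 54.5%, the question-style subject 154/372 = 41.4% → the emoji subject
The question-style subject wins each recipient group but the emoji subject wins overall — the comparison reverses. The question-style subject's sends skew toward dormant, which has a lower base rate.

Yes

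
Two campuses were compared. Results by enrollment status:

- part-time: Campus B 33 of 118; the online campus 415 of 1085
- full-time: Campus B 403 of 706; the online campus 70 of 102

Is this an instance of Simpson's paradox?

Yes

Part-time: Campus B 33/118 = 28.0%, the online campus 415/1085 = 38.2% → the online campus
Full-time: Campus B 403/706 = 57.1%, the online campus 70/102 = 68.6% → the online campus
Overall: Campus B 436/824 = 52.9%, the online campus 485/1187 = 40.9% → Campus B
The online campus wins each enrollment group but Campus B wins overall — the comparison reverses. The online campus's students skew toward part-time, which has a lower base rate.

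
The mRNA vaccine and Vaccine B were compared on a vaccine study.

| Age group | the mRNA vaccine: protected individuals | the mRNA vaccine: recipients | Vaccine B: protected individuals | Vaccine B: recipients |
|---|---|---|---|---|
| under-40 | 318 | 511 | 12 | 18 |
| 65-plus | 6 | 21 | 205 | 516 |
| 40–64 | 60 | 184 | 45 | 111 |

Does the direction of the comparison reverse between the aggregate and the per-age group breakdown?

Under-40: the mRNA vaccine 318/511 = 62.2%, Vaccine B 12/18 = 66.7% → Vaccine B
65-plus: the mRNA vaccine 6/21 = 28.6%, Vaccine B 205/516 = 39.7% → Vaccine B
40–64: the mRNA vaccine 60/184 = 32.6%, Vaccine B 45/111 = 40.5% → Vaccine B
Overall: the mRNA vaccine 384/716 = 53.6%, Vaccine B 262/645 = 40.6% → the mRNA vaccine
Vaccine B wins each age group but the mRNA vaccine wins overall — the comparison reverses. Vaccine B's recipients skew toward 65-plus, which has a lower base rate.

Yes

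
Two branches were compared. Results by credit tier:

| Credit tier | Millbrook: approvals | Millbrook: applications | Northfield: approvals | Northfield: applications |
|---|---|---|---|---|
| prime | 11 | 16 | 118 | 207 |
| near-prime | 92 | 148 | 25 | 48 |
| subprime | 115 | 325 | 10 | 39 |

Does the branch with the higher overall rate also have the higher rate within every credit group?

Prime: Millbrook 11/16 = 68.8%, Northfield 118/207 = 57.0% → Millbrook
Near-prime: Millbrook 92/148 = 62.2%, Northfield 25/48 = 52.1% → Millbrook
Subprime: Millbrook 115/325 = 35.4%, Northfield 10/39 = 25.6% → Millbrook
Overall: Millbrook 218/489 = 44.6%, Northfield 153/294 = 52.0% → Northfield
Millbrook wins each credit group but Northfield wins overall — the comparison reverses. Millbrook's applications skew toward subprime, which has a lower base rate.

No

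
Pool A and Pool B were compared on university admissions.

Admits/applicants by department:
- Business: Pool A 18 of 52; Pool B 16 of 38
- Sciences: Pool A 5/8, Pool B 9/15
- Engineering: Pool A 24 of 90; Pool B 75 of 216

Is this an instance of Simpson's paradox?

Business: Pool A 18/52 = 34.6%, Pool B 16/38 = 42.1% → Pool B
Sciences: Pool A 5/8 = 62.5%, Pool B 9/15 = 60.0% → Pool A
Engineering: Pool A 24/90 = 26.7%, Pool B 75/216 = 34.7% → Pool B
Overall: Pool A 47/150 = 31.3%, Pool B 100/269 = 37.2% → Pool B
Neither sweeps: Pool A wins 1 of 3 groups, Pool B wins 2. Pool B wins overall but not every group — no Simpson reversal.

No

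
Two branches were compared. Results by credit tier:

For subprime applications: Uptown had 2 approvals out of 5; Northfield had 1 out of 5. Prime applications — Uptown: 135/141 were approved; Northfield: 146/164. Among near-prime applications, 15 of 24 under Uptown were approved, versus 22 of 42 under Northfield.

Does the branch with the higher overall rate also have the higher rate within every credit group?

Yes

Subprime: Uptown 2/5 = 40.0%, Northfield 1/5 = 20.0% → Uptown
Prime: Uptown 135/141 = 95.7%, Northfield 146/164 = 89.0% → Uptown
Near-prime: Uptown 15/24 = 62.5%, Northfield 22/42 = 52.4% → Uptown
Overall: Uptown 152/170 = 89.4%, Northfield 169/211 = 80.1% → Uptown
Uptown wins overall and in every credit group — no reversal.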